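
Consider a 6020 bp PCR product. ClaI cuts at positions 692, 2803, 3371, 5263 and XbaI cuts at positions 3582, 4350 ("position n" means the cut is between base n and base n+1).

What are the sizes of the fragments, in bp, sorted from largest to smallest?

Combined cut positions (sorted): 692, 2803, 3371, 3582, 4350, 5263.
Linear molecule, 6 cuts → 7 fragments:
  692 − 0 = 692 bp
  2803 − 692 = 2111 bp
  3371 − 2803 = 568 bp
  3582 − 3371 = 211 bp
  4350 − 3582 = 768 bp
  5263 − 4350 = 913 bp
  6020 − 5263 = 757 bp
Sorted largest to smallest: 2111, 913, 768, 757, 692, 568, 211 bp.

2111, 913, 768, 757, 692, 568, 211 bp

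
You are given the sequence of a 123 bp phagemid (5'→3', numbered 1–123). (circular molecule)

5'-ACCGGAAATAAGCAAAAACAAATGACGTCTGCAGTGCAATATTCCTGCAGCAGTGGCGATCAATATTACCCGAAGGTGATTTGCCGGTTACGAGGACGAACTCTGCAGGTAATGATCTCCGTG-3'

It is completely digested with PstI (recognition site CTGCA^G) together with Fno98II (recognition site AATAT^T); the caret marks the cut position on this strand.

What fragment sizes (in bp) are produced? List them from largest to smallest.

PstI sites (CTGCAG) start at positions 29, 45, 103.
PstI cuts after base 5 of each site (before the last base), so after positions 33, 49, 107.
Fno98II sites (AATATT) start at positions 38, 62.
Fno98II cuts after base 5 of each site (before the last base), so after positions 42, 66.
Combined cut positions: 33, 42, 49, 66, 107.
Circular molecule, 5 cuts → 5 fragments:
  34–42 → 9 bp
  43–49 → 7 bp
  50–66 → 17 bp
  67–107 → 41 bp
  108–123 then 1–33 → 16 + 33 = 49 bp
Sorted largest to smallest: 49, 41, 17, 9, 7 bp.

49, 41, 17, 9, 7 bp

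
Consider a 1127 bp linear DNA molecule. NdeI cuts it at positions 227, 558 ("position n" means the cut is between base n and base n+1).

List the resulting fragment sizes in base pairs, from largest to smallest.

Linear molecule, 2 cuts → 3 fragments:
  227 − 0 = 227 bp
  558 − 227 = 331 bp
  1127 − 558 = 569 bp
Sorted largest to smallest: 569, 331, 227 bp.

569, 331, 227 bp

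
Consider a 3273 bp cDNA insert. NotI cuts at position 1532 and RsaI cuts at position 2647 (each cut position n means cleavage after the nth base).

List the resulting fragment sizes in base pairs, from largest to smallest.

Combined cut positions (sorted): 1532, 2647.
Linear molecule, 2 cuts → 3 fragments:
  1532 − 0 = 1532 bp
  2647 − 1532 = 1115 bp
  3273 − 2647 = 626 bp
Sorted largest to smallest: 1532, 1115, 626 bp.

1532, 1115, 626 bp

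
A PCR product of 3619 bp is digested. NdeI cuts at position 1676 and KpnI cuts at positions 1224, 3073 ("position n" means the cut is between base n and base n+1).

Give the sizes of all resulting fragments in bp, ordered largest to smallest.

1397, 1224, 546, 452 bp

Combined cut positions (sorted): 1224, 1676, 3073.
Linear molecule, 3 cuts → 4 fragments:
  1224 − 0 = 1224 bp
  1676 − 1224 = 452 bp
  3073 − 1676 = 1397 bp
  3619 − 3073 = 546 bp
Sorted largest to smallest: 1397, 1224, 546, 452 bp.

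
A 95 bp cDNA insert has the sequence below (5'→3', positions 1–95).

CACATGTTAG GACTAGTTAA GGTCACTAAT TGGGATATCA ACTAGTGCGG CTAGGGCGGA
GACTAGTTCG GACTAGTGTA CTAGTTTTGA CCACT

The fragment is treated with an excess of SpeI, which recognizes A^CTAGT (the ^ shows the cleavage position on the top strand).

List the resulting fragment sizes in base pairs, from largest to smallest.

29, 21, 15, 12, 10, 8 bp

SpeI sites (ACTAGT) start at positions 12, 41, 62, 72, 80.
SpeI cuts after the first base of each site, so after positions 12, 41, 62, 72, 80.
Linear molecule, 5 cuts → 6 fragments:
  1–12 → 12 bp
  13–41 → 29 bp
  42–62 → 21 bp
  63–72 → 10 bp
  73–80 → 8 bp
  81–95 → 15 bp
Sorted largest to smallest: 29, 21, 15, 12, 10, 8 bp.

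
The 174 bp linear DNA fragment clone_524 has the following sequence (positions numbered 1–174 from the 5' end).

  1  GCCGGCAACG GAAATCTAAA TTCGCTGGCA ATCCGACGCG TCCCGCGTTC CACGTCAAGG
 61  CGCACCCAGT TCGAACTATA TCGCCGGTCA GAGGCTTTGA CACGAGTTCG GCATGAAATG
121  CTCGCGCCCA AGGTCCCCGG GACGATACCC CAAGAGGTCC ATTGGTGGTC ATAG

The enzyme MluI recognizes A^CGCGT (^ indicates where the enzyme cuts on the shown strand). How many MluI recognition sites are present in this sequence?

ACGCGT occurs starting at position 36.
MluI cuts at 1 site.

1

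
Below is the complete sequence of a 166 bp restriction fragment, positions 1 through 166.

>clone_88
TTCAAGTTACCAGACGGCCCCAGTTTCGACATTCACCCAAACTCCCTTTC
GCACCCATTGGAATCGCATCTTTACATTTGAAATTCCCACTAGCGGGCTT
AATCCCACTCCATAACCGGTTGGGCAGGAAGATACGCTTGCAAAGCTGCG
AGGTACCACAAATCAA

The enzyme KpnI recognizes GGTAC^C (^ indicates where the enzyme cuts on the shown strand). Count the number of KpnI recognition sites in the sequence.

GGTACC occurs starting at position 152.
KpnI cuts at 1 site.

1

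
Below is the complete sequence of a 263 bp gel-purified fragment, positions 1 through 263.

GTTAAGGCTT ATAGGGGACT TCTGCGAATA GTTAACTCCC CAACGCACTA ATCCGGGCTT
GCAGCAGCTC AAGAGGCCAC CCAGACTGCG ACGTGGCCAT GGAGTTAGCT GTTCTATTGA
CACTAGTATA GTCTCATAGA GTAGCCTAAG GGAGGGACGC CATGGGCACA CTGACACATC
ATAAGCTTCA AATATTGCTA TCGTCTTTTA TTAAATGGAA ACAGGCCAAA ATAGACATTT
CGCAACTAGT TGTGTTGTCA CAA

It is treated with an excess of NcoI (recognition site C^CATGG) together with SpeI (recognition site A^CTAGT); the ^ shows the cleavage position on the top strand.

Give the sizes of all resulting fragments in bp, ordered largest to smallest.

97, 85, 38, 25, 18 bp

NcoI sites (CCATGG) start at positions 97, 160.
NcoI cuts after the first base of each site, so after positions 97, 160.
SpeI sites (ACTAGT) start at positions 122, 245.
SpeI cuts after the first base of each site, so after positions 122, 245.
Combined cut positions: 97, 122, 160, 245.
Linear molecule, 4 cuts → 5 fragments:
  1–97 → 97 bp
  98–122 → 25 bp
  123–160 → 38 bp
  161–245 → 85 bp
  246–263 → 18 bp
Sorted largest to smallest: 97, 85, 38, 25, 18 bp.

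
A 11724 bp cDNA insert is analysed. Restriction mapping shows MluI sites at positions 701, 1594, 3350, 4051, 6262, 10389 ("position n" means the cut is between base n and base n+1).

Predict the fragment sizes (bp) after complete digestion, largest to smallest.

Linear molecule, 6 cuts → 7 fragments:
  701 − 0 = 701 bp
  1594 − 701 = 893 bp
  3350 − 1594 = 1756 bp
  4051 − 3350 = 701 bp
  6262 − 4051 = 2211 bp
  10389 − 6262 = 4127 bp
  11724 − 10389 = 1335 bp
Sorted largest to smallest: 4127, 2211, 1756, 1335, 893, 701, 701 bp.

4127, 2211, 1756, 1335, 893, 701, 701 bp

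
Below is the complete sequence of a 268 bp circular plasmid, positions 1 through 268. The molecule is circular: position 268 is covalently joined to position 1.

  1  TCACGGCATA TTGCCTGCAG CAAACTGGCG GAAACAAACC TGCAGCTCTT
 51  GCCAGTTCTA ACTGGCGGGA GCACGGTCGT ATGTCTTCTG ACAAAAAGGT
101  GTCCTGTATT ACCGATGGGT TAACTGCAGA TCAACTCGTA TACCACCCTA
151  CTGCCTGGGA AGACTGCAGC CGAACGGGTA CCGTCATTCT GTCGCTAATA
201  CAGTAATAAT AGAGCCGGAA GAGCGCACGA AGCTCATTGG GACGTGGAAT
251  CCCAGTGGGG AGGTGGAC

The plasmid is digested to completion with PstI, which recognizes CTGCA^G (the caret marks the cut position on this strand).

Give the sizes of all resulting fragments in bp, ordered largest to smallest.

119, 84, 40, 25 bp

PstI sites (CTGCAG) start at positions 15, 40, 124, 164.
PstI cuts after base 5 of each site (before the last base), so after positions 19, 44, 128, 168.
Circular molecule, 4 cuts → 4 fragments:
  20–44 → 25 bp
  45–128 → 84 bp
  129–168 → 40 bp
  169–268 then 1–19 → 100 + 19 = 119 bp
Sorted largest to smallest: 119, 84, 40, 25 bp.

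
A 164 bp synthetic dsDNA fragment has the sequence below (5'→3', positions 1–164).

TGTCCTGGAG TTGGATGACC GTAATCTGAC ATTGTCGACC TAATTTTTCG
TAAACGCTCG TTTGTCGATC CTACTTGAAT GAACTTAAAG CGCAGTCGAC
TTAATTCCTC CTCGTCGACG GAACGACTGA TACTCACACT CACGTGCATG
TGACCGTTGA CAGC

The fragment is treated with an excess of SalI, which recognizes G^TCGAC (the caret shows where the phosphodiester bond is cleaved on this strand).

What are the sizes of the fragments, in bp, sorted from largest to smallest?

61, 50, 34, 19 bp

SalI sites (GTCGAC) start at positions 34, 95, 114.
SalI cuts after the first base of each site, so after positions 34, 95, 114.
Linear molecule, 3 cuts → 4 fragments:
  1–34 → 34 bp
  35–95 → 61 bp
  96–114 → 19 bp
  115–164 → 50 bp
Sorted largest to smallest: 61, 50, 34, 19 bp.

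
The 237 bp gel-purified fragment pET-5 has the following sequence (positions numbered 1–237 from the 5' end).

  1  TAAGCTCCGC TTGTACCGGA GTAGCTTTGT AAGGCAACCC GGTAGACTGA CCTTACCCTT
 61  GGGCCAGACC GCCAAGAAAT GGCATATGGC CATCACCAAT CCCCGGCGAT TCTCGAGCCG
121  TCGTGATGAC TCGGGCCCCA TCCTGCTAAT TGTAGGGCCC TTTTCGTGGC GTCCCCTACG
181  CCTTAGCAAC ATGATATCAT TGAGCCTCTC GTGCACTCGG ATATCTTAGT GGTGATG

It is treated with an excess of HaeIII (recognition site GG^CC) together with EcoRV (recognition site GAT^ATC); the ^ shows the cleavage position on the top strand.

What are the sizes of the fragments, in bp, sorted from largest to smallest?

63, 46, 38, 27, 26, 22, 15 bp

HaeIII sites (GGCC) start at positions 62, 88, 134, 156.
HaeIII cuts after base 2 of each site, so after positions 63, 89, 135, 157.
EcoRV sites (GATATC) start at positions 193, 220.
EcoRV cuts after base 3 of each site, so after positions 195, 222.
Combined cut positions: 63, 89, 135, 157, 195, 222.
Linear molecule, 6 cuts → 7 fragments:
  1–63 → 63 bp
  64–89 → 26 bp
  90–135 → 46 bp
  136–157 → 22 bp
  158–195 → 38 bp
  196–222 → 27 bp
  223–237 → 15 bp
Sorted largest to smallest: 63, 46, 38, 27, 26, 22, 15 bp.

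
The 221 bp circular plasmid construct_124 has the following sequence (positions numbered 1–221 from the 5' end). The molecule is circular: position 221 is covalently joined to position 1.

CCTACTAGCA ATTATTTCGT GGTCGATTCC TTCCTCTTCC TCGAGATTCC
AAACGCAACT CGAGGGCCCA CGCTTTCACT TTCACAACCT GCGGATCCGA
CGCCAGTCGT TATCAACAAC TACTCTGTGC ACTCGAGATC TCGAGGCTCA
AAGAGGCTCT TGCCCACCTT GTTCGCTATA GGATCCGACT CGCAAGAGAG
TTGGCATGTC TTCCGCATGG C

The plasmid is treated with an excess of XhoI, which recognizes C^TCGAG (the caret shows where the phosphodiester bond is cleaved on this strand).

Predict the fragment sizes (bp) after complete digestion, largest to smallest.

121, 73, 19, 8 bp

XhoI sites (CTCGAG) start at positions 40, 59, 132, 140.
XhoI cuts after the first base of each site, so after positions 40, 59, 132, 140.
Circular molecule, 4 cuts → 4 fragments:
  41–59 → 19 bp
  60–132 → 73 bp
  133–140 → 8 bp
  141–221 then 1–40 → 81 + 40 = 121 bp
Sorted largest to smallest: 121, 73, 19, 8 bp.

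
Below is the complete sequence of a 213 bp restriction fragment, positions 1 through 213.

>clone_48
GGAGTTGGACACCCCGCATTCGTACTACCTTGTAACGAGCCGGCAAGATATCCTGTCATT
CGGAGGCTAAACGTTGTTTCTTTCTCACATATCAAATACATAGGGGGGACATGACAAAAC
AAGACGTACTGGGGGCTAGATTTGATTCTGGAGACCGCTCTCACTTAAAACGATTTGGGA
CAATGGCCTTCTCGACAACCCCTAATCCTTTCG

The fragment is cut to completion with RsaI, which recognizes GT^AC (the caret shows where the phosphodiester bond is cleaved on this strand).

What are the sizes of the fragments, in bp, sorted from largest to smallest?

RsaI sites (GTAC) start at positions 22, 126.
RsaI cuts after base 2 of each site, so after positions 23, 127.
Linear molecule, 2 cuts → 3 fragments:
  1–23 → 23 bp
  24–127 → 104 bp
  128–213 → 86 bp
Sorted largest to smallest: 104, 86, 23 bp.

104, 86, 23 bp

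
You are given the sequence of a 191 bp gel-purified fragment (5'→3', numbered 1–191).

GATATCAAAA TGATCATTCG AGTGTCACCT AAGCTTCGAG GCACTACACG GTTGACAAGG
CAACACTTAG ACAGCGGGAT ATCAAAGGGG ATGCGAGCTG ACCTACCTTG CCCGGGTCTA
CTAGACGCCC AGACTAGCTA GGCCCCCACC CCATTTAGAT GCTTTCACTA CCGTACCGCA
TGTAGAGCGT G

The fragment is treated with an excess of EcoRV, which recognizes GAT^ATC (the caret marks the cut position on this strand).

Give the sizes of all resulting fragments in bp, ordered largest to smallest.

111, 77, 3 bp

EcoRV sites (GATATC) start at positions 1, 78.
EcoRV cuts after base 3 of each site, so after positions 3, 80.
Linear molecule, 2 cuts → 3 fragments:
  1–3 → 3 bp
  4–80 → 77 bp
  81–191 → 111 bp
Sorted largest to smallest: 111, 77, 3 bp.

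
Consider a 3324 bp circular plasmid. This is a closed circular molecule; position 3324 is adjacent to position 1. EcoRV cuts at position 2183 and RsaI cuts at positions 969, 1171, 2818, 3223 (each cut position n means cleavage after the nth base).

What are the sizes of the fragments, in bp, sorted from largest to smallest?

Combined cut positions (sorted): 969, 1171, 2183, 2818, 3223.
Circular molecule, 5 cuts → 5 fragments:
  1171 − 969 = 202 bp
  2183 − 1171 = 1012 bp
  2818 − 2183 = 635 bp
  3223 − 2818 = 405 bp
  wrap: 3324 − 3223 + 969 = 1070 bp
Sorted largest to smallest: 1070, 1012, 635, 405, 202 bp.

1070, 1012, 635, 405, 202 bp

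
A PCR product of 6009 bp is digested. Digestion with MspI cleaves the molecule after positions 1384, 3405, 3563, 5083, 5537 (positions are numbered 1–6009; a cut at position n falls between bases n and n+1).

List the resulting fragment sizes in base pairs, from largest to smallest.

Linear molecule, 5 cuts → 6 fragments:
  1384 − 0 = 1384 bp
  3405 − 1384 = 2021 bp
  3563 − 3405 = 158 bp
  5083 − 3563 = 1520 bp
  5537 − 5083 = 454 bp
  6009 − 5537 = 472 bp
Sorted largest to smallest: 2021, 1520, 1384, 472, 454, 158 bp.

2021, 1520, 1384, 472, 454, 158 bp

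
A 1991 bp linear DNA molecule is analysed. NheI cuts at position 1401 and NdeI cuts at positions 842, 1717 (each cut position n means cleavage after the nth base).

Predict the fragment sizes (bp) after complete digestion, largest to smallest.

842, 559, 316, 274 bp

Combined cut positions (sorted): 842, 1401, 1717.
Linear molecule, 3 cuts → 4 fragments:
  842 − 0 = 842 bp
  1401 − 842 = 559 bp
  1717 − 1401 = 316 bp
  1991 − 1717 = 274 bp
Sorted largest to smallest: 842, 559, 316, 274 bp.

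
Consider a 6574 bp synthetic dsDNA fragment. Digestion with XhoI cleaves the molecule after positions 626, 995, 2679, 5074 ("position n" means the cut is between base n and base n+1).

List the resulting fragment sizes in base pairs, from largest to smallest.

Linear molecule, 4 cuts → 5 fragments:
  626 − 0 = 626 bp
  995 − 626 = 369 bp
  2679 − 995 = 1684 bp
  5074 − 2679 = 2395 bp
  6574 − 5074 = 1500 bp
Sorted largest to smallest: 2395, 1684, 1500, 626, 369 bp.

2395, 1684, 1500, 626, 369 bp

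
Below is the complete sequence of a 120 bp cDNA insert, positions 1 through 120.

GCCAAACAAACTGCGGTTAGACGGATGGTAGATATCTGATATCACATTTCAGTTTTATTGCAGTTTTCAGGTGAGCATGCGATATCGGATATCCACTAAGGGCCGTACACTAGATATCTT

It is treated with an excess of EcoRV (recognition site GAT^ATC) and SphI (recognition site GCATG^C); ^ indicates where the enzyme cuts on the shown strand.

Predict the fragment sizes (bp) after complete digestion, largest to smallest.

EcoRV sites (GATATC) start at positions 31, 38, 81, 88, 113.
EcoRV cuts after base 3 of each site, so after positions 33, 40, 83, 90, 115.
The SphI site (GCATGC) starts at position 75.
SphI cuts after base 5 of each site (before the last base), so after position 79.
Combined cut positions: 33, 40, 79, 83, 90, 115.
Linear molecule, 6 cuts → 7 fragments:
  1–33 → 33 bp
  34–40 → 7 bp
  41–79 → 39 bp
  80–83 → 4 bp
  84–90 → 7 bp
  91–115 → 25 bp
  116–120 → 5 bp
Sorted largest to smallest: 39, 33, 25, 7, 7, 5, 4 bp.

39, 33, 25, 7, 7, 5, 4 bp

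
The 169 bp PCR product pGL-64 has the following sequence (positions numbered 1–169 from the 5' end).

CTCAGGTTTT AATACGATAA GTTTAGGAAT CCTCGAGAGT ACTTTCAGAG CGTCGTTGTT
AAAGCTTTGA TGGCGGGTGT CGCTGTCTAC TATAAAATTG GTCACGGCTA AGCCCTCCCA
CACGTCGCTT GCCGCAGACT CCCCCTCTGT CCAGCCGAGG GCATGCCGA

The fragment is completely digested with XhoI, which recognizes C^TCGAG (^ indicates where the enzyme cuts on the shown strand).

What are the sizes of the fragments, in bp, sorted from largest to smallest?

The XhoI site (CTCGAG) starts at position 32.
XhoI cuts after the first base of each site, so after position 32.
Linear molecule, 1 cut → 2 fragments:
  1–32 → 32 bp
  33–169 → 137 bp
Sorted largest to smallest: 137, 32 bp.

137, 32 bp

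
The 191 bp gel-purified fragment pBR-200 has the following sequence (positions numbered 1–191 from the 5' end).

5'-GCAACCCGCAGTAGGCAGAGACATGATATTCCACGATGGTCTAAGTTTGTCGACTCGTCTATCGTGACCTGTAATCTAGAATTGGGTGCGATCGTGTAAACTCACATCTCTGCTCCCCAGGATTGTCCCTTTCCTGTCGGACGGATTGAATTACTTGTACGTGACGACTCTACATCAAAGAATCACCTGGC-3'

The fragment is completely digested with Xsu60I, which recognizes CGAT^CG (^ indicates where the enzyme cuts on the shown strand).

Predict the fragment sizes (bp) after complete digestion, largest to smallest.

99, 92 bp

The Xsu60I site (CGATCG) starts at position 89.
Xsu60I cuts after base 4 of each site, so after position 92.
Linear molecule, 1 cut → 2 fragments:
  1–92 → 92 bp
  93–191 → 99 bp
Sorted largest to smallest: 99, 92 bp.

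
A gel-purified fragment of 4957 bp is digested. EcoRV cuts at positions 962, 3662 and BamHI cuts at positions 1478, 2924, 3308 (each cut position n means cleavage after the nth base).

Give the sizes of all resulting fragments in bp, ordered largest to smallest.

1446, 1295, 962, 516, 384, 354 bp

Combined cut positions (sorted): 962, 1478, 2924, 3308, 3662.
Linear molecule, 5 cuts → 6 fragments:
  962 − 0 = 962 bp
  1478 − 962 = 516 bp
  2924 − 1478 = 1446 bp
  3308 − 2924 = 384 bp
  3662 − 3308 = 354 bp
  4957 − 3662 = 1295 bp
Sorted largest to smallest: 1446, 1295, 962, 516, 384, 354 bp.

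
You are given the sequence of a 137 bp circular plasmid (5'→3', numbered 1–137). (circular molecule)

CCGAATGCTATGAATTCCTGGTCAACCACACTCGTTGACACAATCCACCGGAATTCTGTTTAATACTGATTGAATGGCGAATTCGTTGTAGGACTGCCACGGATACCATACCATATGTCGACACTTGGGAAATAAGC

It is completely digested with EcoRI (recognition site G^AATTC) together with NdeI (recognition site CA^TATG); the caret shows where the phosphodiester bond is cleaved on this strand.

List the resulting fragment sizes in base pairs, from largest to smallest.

39, 36, 34, 28 bp

EcoRI sites (GAATTC) start at positions 12, 51, 79.
EcoRI cuts after the first base of each site, so after positions 12, 51, 79.
The NdeI site (CATATG) starts at position 112.
NdeI cuts after base 2 of each site, so after position 113.
Combined cut positions: 12, 51, 79, 113.
Circular molecule, 4 cuts → 4 fragments:
  13–51 → 39 bp
  52–79 → 28 bp
  80–113 → 34 bp
  114–137 then 1–12 → 24 + 12 = 36 bp
Sorted largest to smallest: 39, 36, 34, 28 bp.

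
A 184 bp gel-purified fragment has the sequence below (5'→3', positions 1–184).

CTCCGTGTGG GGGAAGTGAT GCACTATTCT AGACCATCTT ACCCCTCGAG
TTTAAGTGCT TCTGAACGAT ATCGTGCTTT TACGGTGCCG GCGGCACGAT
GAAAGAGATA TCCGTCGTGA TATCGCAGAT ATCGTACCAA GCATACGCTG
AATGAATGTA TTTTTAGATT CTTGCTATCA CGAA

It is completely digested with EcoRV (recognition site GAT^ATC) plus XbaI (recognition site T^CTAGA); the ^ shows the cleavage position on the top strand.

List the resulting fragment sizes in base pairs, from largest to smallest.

54, 42, 39, 28, 12, 9 bp

EcoRV sites (GATATC) start at positions 68, 107, 119, 128.
EcoRV cuts after base 3 of each site, so after positions 70, 109, 121, 130.
The XbaI site (TCTAGA) starts at position 28.
XbaI cuts after the first base of each site, so after position 28.
Combined cut positions: 28, 70, 109, 121, 130.
Linear molecule, 5 cuts → 6 fragments:
  1–28 → 28 bp
  29–70 → 42 bp
  71–109 → 39 bp
  110–121 → 12 bp
  122–130 → 9 bp
  131–184 → 54 bp
Sorted largest to smallest: 54, 42, 39, 28, 12, 9 bp.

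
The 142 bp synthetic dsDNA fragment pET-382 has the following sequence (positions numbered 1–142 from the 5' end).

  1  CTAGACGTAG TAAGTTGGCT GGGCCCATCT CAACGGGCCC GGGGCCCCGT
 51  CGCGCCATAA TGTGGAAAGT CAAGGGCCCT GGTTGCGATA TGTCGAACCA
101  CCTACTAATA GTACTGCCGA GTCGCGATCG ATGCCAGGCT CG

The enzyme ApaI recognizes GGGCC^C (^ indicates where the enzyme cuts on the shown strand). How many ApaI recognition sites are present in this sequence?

4

GGGCCC occurs starting at positions 21, 35, 42, 74.
ApaI cuts at 4 sites.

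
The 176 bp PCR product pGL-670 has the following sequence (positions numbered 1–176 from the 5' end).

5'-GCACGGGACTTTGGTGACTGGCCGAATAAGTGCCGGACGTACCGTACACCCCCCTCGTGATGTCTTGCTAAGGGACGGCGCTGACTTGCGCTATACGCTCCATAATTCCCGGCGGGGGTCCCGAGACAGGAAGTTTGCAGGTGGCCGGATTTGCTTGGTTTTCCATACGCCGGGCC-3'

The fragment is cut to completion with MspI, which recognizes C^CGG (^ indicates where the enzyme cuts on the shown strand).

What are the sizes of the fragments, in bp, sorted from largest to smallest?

76, 36, 33, 25, 6 bp

MspI sites (CCGG) start at positions 33, 109, 145, 170.
MspI cuts after the first base of each site, so after positions 33, 109, 145, 170.
Linear molecule, 4 cuts → 5 fragments:
  1–33 → 33 bp
  34–109 → 76 bp
  110–145 → 36 bp
  146–170 → 25 bp
  171–176 → 6 bp
Sorted largest to smallest: 76, 36, 33, 25, 6 bp.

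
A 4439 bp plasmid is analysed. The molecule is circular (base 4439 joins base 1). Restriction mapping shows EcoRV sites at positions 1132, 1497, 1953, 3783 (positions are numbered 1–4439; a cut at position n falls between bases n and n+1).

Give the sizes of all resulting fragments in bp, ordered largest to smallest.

1830, 1788, 456, 365 bp

Circular molecule, 4 cuts → 4 fragments:
  1497 − 1132 = 365 bp
  1953 − 1497 = 456 bp
  3783 − 1953 = 1830 bp
  wrap: 4439 − 3783 + 1132 = 1788 bp
Sorted largest to smallest: 1830, 1788, 456, 365 bp.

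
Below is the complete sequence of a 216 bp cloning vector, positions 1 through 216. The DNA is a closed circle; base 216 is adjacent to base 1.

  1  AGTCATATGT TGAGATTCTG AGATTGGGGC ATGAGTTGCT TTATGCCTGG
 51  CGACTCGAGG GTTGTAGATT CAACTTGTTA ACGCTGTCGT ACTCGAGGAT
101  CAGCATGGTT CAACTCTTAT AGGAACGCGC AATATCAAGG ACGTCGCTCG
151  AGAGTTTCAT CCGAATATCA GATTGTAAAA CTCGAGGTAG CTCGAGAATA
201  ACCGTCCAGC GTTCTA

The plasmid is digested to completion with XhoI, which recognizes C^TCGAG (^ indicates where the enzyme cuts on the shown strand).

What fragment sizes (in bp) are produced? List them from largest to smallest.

79, 55, 38, 34, 10 bp

XhoI sites (CTCGAG) start at positions 54, 92, 147, 181, 191.
XhoI cuts after the first base of each site, so after positions 54, 92, 147, 181, 191.
Circular molecule, 5 cuts → 5 fragments:
  55–92 → 38 bp
  93–147 → 55 bp
  148–181 → 34 bp
  182–191 → 10 bp
  192–216 then 1–54 → 25 + 54 = 79 bp
Sorted largest to smallest: 79, 55, 38, 34, 10 bp.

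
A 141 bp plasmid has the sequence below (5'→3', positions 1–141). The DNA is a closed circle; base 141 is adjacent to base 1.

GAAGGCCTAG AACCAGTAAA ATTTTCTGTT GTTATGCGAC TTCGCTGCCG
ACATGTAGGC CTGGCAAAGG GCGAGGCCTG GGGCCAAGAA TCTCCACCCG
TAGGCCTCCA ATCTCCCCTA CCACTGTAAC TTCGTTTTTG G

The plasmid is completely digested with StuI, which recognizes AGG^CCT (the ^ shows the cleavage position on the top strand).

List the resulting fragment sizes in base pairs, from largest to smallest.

StuI sites (AGGCCT) start at positions 3, 57, 74, 102.
StuI cuts after base 3 of each site, so after positions 5, 59, 76, 104.
Circular molecule, 4 cuts → 4 fragments:
  6–59 → 54 bp
  60–76 → 17 bp
  77–104 → 28 bp
  105–141 then 1–5 → 37 + 5 = 42 bp
Sorted largest to smallest: 54, 42, 28, 17 bp.

54, 42, 28, 17 bp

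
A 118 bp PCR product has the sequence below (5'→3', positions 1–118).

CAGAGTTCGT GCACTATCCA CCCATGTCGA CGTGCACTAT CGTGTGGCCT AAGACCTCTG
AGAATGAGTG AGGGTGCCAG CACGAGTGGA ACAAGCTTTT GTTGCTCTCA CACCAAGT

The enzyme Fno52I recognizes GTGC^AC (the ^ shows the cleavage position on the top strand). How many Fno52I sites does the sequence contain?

2

GTGCAC occurs starting at positions 9, 32.
Fno52I cuts at 2 sites.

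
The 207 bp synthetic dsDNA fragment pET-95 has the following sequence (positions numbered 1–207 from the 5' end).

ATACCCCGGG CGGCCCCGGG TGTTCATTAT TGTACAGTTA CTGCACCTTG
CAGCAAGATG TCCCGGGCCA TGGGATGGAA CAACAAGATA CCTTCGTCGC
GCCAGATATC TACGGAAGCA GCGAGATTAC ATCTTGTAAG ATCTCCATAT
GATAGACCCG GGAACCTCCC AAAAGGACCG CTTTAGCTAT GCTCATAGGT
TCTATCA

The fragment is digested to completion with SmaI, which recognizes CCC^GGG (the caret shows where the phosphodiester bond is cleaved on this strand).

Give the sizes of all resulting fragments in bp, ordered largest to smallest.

95, 48, 47, 10, 7 bp

SmaI sites (CCCGGG) start at positions 5, 15, 62, 157.
SmaI cuts after base 3 of each site, so after positions 7, 17, 64, 159.
Linear molecule, 4 cuts → 5 fragments:
  1–7 → 7 bp
  8–17 → 10 bp
  18–64 → 47 bp
  65–159 → 95 bp
  160–207 → 48 bp
Sorted largest to smallest: 95, 48, 47, 10, 7 bp.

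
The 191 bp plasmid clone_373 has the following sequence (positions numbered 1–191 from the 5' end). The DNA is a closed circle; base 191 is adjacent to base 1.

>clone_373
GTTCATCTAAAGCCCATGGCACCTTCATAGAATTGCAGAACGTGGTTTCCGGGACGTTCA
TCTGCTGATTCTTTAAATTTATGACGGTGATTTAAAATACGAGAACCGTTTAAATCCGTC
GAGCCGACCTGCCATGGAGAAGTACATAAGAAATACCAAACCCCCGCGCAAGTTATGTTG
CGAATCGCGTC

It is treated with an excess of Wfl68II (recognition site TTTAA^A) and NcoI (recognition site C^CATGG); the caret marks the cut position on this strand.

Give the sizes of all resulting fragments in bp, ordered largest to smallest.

73, 62, 19, 19, 18 bp

Wfl68II sites (TTTAAA) start at positions 72, 91, 109.
Wfl68II cuts after base 5 of each site (before the last base), so after positions 76, 95, 113.
NcoI sites (CCATGG) start at positions 14, 132.
NcoI cuts after the first base of each site, so after positions 14, 132.
Combined cut positions: 14, 76, 95, 113, 132.
Circular molecule, 5 cuts → 5 fragments:
  15–76 → 62 bp
  77–95 → 19 bp
  96–113 → 18 bp
  114–132 → 19 bp
  133–191 then 1–14 → 59 + 14 = 73 bp
Sorted largest to smallest: 73, 62, 19, 19, 18 bp.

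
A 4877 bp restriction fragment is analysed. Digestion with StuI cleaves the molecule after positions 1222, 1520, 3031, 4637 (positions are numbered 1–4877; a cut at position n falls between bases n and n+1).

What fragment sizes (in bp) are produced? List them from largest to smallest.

Linear molecule, 4 cuts → 5 fragments:
  1222 − 0 = 1222 bp
  1520 − 1222 = 298 bp
  3031 − 1520 = 1511 bp
  4637 − 3031 = 1606 bp
  4877 − 4637 = 240 bp
Sorted largest to smallest: 1606, 1511, 1222, 298, 240 bp.

1606, 1511, 1222, 298, 240 bp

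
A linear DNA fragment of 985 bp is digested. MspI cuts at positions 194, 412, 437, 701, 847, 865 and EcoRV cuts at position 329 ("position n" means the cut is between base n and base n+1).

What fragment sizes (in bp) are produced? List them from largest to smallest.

264, 194, 146, 135, 120, 83, 25, 18 bp

Combined cut positions (sorted): 194, 329, 412, 437, 701, 847, 865.
Linear molecule, 7 cuts → 8 fragments:
  194 − 0 = 194 bp
  329 − 194 = 135 bp
  412 − 329 = 83 bp
  437 − 412 = 25 bp
  701 − 437 = 264 bp
  847 − 701 = 146 bp
  865 − 847 = 18 bp
  985 − 865 = 120 bp
Sorted largest to smallest: 264, 194, 146, 135, 120, 83, 25, 18 bp.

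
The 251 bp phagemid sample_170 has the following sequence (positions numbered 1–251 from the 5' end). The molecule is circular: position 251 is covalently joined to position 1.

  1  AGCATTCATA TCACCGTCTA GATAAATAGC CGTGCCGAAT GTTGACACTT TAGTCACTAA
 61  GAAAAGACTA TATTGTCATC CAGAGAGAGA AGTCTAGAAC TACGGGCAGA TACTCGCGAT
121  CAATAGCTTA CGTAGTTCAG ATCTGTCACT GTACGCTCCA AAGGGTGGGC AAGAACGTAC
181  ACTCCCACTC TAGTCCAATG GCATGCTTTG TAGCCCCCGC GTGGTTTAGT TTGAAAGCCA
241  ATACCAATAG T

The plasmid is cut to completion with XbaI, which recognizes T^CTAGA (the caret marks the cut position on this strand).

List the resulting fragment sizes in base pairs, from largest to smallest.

XbaI sites (TCTAGA) start at positions 17, 93.
XbaI cuts after the first base of each site, so after positions 17, 93.
Circular molecule, 2 cuts → 2 fragments:
  18–93 → 76 bp
  94–251 then 1–17 → 158 + 17 = 175 bp
Sorted largest to smallest: 175, 76 bp.

175, 76 bp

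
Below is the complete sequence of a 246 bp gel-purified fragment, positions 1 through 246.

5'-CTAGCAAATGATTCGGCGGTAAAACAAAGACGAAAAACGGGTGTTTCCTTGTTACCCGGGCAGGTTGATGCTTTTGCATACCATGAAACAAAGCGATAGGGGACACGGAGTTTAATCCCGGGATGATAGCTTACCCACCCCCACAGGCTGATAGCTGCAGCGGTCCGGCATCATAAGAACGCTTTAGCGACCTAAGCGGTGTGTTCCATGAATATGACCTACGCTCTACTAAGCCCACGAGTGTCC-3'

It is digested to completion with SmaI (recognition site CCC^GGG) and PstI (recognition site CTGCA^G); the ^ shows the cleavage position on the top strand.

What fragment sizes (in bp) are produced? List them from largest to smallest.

87, 62, 57, 40 bp

SmaI sites (CCCGGG) start at positions 55, 117.
SmaI cuts after base 3 of each site, so after positions 57, 119.
The PstI site (CTGCAG) starts at position 155.
PstI cuts after base 5 of each site (before the last base), so after position 159.
Combined cut positions: 57, 119, 159.
Linear molecule, 3 cuts → 4 fragments:
  1–57 → 57 bp
  58–119 → 62 bp
  120–159 → 40 bp
  160–246 → 87 bp
Sorted largest to smallest: 87, 62, 57, 40 bp.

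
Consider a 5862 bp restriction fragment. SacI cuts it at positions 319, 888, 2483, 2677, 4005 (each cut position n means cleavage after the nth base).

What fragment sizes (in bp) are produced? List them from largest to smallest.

1857, 1595, 1328, 569, 319, 194 bp

Linear molecule, 5 cuts → 6 fragments:
  319 − 0 = 319 bp
  888 − 319 = 569 bp
  2483 − 888 = 1595 bp
  2677 − 2483 = 194 bp
  4005 − 2677 = 1328 bp
  5862 − 4005 = 1857 bp
Sorted largest to smallest: 1857, 1595, 1328, 569, 319, 194 bp.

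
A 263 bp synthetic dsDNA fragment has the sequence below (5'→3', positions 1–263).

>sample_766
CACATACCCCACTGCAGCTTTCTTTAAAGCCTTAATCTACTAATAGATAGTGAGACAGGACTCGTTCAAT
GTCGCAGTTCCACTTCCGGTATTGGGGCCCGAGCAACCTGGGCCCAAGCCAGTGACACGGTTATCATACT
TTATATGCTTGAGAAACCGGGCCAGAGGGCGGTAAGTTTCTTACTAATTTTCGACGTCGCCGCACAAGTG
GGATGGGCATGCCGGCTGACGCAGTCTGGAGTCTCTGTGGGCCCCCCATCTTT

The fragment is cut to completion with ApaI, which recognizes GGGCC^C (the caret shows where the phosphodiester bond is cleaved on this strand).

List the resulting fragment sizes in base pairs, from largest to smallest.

ApaI sites (GGGCCC) start at positions 95, 110, 249.
ApaI cuts after base 5 of each site (before the last base), so after positions 99, 114, 253.
Linear molecule, 3 cuts → 4 fragments:
  1–99 → 99 bp
  100–114 → 15 bp
  115–253 → 139 bp
  254–263 → 10 bp
Sorted largest to smallest: 139, 99, 15, 10 bp.

139, 99, 15, 10 bp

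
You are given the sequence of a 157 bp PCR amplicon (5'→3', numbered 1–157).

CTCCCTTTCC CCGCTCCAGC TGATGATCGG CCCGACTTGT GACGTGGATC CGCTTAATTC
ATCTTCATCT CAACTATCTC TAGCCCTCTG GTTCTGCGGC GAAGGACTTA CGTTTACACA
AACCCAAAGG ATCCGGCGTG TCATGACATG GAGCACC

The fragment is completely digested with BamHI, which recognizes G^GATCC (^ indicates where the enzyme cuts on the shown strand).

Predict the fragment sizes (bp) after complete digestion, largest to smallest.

83, 46, 28 bp

BamHI sites (GGATCC) start at positions 46, 129.
BamHI cuts after the first base of each site, so after positions 46, 129.
Linear molecule, 2 cuts → 3 fragments:
  1–46 → 46 bp
  47–129 → 83 bp
  130–157 → 28 bp
Sorted largest to smallest: 83, 46, 28 bp.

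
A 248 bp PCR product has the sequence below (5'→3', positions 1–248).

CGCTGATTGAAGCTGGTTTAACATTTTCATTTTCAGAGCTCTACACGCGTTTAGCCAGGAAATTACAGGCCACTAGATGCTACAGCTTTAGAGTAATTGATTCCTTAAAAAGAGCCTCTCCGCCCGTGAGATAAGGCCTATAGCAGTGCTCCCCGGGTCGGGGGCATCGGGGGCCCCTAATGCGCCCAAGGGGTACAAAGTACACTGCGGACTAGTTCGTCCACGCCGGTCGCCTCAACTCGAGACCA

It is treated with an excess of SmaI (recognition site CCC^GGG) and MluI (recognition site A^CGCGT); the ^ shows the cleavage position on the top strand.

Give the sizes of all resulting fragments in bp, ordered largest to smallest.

The SmaI site (CCCGGG) starts at position 152.
SmaI cuts after base 3 of each site, so after position 154.
The MluI site (ACGCGT) starts at position 45.
MluI cuts after the first base of each site, so after position 45.
Combined cut positions: 45, 154.
Linear molecule, 2 cuts → 3 fragments:
  1–45 → 45 bp
  46–154 → 109 bp
  155–248 → 94 bp
Sorted largest to smallest: 109, 94, 45 bp.

109, 94, 45 bp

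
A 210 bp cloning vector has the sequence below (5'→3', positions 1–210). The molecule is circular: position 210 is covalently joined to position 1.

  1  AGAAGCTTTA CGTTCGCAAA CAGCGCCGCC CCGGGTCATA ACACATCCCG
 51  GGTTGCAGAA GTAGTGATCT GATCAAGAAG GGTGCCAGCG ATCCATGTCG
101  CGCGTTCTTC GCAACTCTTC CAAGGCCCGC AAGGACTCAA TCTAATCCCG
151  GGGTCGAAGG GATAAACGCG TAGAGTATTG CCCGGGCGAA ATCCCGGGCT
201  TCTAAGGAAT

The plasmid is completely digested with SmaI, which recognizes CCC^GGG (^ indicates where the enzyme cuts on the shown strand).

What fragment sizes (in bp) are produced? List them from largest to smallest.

SmaI sites (CCCGGG) start at positions 30, 47, 147, 181, 193.
SmaI cuts after base 3 of each site, so after positions 32, 49, 149, 183, 195.
Circular molecule, 5 cuts → 5 fragments:
  33–49 → 17 bp
  50–149 → 100 bp
  150–183 → 34 bp
  184–195 → 12 bp
  196–210 then 1–32 → 15 + 32 = 47 bp
Sorted largest to smallest: 100, 47, 34, 17, 12 bp.

100, 47, 34, 17, 12 bp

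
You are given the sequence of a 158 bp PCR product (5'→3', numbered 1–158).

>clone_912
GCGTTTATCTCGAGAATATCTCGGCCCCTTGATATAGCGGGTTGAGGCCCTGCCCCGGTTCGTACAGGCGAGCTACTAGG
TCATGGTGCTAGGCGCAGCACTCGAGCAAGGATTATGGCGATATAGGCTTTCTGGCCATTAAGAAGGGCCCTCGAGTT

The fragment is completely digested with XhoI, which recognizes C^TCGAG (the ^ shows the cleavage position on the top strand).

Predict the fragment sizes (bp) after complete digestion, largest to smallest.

XhoI sites (CTCGAG) start at positions 9, 101, 151.
XhoI cuts after the first base of each site, so after positions 9, 101, 151.
Linear molecule, 3 cuts → 4 fragments:
  1–9 → 9 bp
  10–101 → 92 bp
  102–151 → 50 bp
  152–158 → 7 bp
Sorted largest to smallest: 92, 50, 9, 7 bp.

92, 50, 9, 7 bp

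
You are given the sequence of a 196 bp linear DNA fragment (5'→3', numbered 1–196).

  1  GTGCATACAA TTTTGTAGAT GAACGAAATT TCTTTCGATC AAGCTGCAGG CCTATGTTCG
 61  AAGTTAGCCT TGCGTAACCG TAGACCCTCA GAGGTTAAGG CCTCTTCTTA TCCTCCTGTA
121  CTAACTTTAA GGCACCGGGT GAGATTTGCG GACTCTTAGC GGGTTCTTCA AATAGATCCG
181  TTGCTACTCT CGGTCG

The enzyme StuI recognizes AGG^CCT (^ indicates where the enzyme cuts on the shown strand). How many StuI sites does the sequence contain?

2

AGGCCT occurs starting at positions 48, 98.
StuI cuts at 2 sites.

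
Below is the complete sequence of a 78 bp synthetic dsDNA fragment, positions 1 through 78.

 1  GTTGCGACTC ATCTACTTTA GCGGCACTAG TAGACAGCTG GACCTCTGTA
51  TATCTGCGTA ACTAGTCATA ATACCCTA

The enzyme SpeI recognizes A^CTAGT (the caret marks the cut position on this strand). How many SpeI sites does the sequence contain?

ACTAGT occurs starting at positions 26, 61.
SpeI cuts at 2 sites.

2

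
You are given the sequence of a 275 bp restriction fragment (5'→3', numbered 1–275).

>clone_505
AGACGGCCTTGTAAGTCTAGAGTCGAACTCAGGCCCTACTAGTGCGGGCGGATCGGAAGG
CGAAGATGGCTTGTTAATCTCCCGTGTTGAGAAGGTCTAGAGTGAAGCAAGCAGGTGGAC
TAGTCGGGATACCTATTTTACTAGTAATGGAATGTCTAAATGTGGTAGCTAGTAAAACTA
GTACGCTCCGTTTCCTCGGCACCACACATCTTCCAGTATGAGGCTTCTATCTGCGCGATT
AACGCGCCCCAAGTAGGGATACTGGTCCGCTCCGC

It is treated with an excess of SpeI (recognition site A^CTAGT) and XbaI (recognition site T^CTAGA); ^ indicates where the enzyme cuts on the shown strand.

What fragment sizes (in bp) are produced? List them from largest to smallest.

98, 58, 37, 23, 22, 21, 16 bp

SpeI sites (ACTAGT) start at positions 38, 119, 140, 177.
SpeI cuts after the first base of each site, so after positions 38, 119, 140, 177.
XbaI sites (TCTAGA) start at positions 16, 96.
XbaI cuts after the first base of each site, so after positions 16, 96.
Combined cut positions: 16, 38, 96, 119, 140, 177.
Linear molecule, 6 cuts → 7 fragments:
  1–16 → 16 bp
  17–38 → 22 bp
  39–96 → 58 bp
  97–119 → 23 bp
  120–140 → 21 bp
  141–177 → 37 bp
  178–275 → 98 bp
Sorted largest to smallest: 98, 58, 37, 23, 22, 21, 16 bp.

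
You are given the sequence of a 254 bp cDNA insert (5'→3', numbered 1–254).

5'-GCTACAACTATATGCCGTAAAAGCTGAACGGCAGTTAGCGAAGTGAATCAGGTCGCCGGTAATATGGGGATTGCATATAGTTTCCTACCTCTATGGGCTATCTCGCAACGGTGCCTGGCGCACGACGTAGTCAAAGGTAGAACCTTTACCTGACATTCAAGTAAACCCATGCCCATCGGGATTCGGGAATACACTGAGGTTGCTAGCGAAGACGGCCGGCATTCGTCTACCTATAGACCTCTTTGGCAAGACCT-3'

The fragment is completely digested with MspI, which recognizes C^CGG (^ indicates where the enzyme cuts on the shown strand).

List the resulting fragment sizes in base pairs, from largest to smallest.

MspI sites (CCGG) start at positions 56, 216.
MspI cuts after the first base of each site, so after positions 56, 216.
Linear molecule, 2 cuts → 3 fragments:
  1–56 → 56 bp
  57–216 → 160 bp
  217–254 → 38 bp
Sorted largest to smallest: 160, 56, 38 bp.

160, 56, 38 bp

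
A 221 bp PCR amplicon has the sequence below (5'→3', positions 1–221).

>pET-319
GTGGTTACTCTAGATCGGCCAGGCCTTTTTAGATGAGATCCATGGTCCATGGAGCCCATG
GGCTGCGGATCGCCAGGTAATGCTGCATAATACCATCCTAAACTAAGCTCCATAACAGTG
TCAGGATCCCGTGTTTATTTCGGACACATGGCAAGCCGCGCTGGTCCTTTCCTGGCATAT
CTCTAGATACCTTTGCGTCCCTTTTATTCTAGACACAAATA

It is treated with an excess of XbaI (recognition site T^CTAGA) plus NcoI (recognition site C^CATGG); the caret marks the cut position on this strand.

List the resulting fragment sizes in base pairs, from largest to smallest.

126, 31, 26, 13, 9, 9, 7 bp

XbaI sites (TCTAGA) start at positions 9, 182, 208.
XbaI cuts after the first base of each site, so after positions 9, 182, 208.
NcoI sites (CCATGG) start at positions 40, 47, 56.
NcoI cuts after the first base of each site, so after positions 40, 47, 56.
Combined cut positions: 9, 40, 47, 56, 182, 208.
Linear molecule, 6 cuts → 7 fragments:
  1–9 → 9 bp
  10–40 → 31 bp
  41–47 → 7 bp
  48–56 → 9 bp
  57–182 → 126 bp
  183–208 → 26 bp
  209–221 → 13 bp
Sorted largest to smallest: 126, 31, 26, 13, 9, 9, 7 bp.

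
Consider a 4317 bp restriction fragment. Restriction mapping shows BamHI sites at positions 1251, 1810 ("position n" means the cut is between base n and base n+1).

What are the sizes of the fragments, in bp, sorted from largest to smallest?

2507, 1251, 559 bp

Linear molecule, 2 cuts → 3 fragments:
  1251 − 0 = 1251 bp
  1810 − 1251 = 559 bp
  4317 − 1810 = 2507 bp
Sorted largest to smallest: 2507, 1251, 559 bp.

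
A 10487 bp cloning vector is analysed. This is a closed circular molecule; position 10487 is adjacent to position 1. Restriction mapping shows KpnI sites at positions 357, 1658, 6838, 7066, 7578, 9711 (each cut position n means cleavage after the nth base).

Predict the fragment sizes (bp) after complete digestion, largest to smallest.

Circular molecule, 6 cuts → 6 fragments:
  1658 − 357 = 1301 bp
  6838 − 1658 = 5180 bp
  7066 − 6838 = 228 bp
  7578 − 7066 = 512 bp
  9711 − 7578 = 2133 bp
  wrap: 10487 − 9711 + 357 = 1133 bp
Sorted largest to smallest: 5180, 2133, 1301, 1133, 512, 228 bp.

5180, 2133, 1301, 1133, 512, 228 bp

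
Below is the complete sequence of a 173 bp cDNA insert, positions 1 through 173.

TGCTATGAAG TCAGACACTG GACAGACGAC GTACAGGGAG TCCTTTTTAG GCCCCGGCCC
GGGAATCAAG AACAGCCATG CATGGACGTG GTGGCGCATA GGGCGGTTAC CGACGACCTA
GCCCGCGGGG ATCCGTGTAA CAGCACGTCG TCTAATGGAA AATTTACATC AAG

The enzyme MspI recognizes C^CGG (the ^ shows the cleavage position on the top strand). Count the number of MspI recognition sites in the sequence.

2

CCGG occurs starting at positions 54, 59.
MspI cuts at 2 sites.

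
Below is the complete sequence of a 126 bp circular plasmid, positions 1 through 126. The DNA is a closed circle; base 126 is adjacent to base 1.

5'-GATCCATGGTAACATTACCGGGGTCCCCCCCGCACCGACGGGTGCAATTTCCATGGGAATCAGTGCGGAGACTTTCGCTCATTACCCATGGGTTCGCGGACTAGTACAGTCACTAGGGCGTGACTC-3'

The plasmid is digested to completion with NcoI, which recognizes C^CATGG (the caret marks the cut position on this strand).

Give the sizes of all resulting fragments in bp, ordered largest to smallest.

47, 44, 35 bp

NcoI sites (CCATGG) start at positions 4, 51, 86.
NcoI cuts after the first base of each site, so after positions 4, 51, 86.
Circular molecule, 3 cuts → 3 fragments:
  5–51 → 47 bp
  52–86 → 35 bp
  87–126 then 1–4 → 40 + 4 = 44 bp
Sorted largest to smallest: 47, 44, 35 bp.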